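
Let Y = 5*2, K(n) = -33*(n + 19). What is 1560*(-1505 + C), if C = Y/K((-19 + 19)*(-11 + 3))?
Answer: -490695400/209 ≈ -2.3478e+6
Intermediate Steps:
K(n) = -627 - 33*n (K(n) = -33*(19 + n) = -627 - 33*n)
Y = 10
C = -10/627 (C = 10/(-627 - 33*(-19 + 19)*(-11 + 3)) = 10/(-627 - 0*(-8)) = 10/(-627 - 33*0) = 10/(-627 + 0) = 10/(-627) = 10*(-1/627) = -10/627 ≈ -0.015949)
1560*(-1505 + C) = 1560*(-1505 - 10/627) = 1560*(-943645/627) = -490695400/209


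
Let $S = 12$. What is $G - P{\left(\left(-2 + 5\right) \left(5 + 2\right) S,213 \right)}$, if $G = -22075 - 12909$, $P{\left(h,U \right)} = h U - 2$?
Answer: $-88658$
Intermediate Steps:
$P{\left(h,U \right)} = -2 + U h$ ($P{\left(h,U \right)} = U h - 2 = -2 + U h$)
$G = -34984$
$G - P{\left(\left(-2 + 5\right) \left(5 + 2\right) S,213 \right)} = -34984 - \left(-2 + 213 \left(-2 + 5\right) \left(5 + 2\right) 12\right) = -34984 - \left(-2 + 213 \cdot 3 \cdot 7 \cdot 12\right) = -34984 - \left(-2 + 213 \cdot 21 \cdot 12\right) = -34984 - \left(-2 + 213 \cdot 252\right) = -34984 - \left(-2 + 53676\right) = -34984 - 53674 = -88658$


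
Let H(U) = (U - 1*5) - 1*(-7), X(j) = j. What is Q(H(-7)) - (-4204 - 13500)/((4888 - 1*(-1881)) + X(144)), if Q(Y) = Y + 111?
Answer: 750482/6913 ≈ 108.56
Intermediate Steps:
H(U) = 2 + U (H(U) = (U - 5) + 7 = (-5 + U) + 7 = 2 + U)
Q(Y) = 111 + Y
Q(H(-7)) - (-4204 - 13500)/((4888 - 1*(-1881)) + X(144)) = (111 + (2 - 7)) - (-4204 - 13500)/((4888 - 1*(-1881)) + 144) = (111 - 5) - (-17704)/((4888 + 1881) + 144) = 106 - (-17704)/(6769 + 144) = 106 - (-17704)/6913 = 106 - 1*(-17704/6913) = 106 + 17704/6913 = 750482/6913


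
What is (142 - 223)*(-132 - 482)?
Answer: 49734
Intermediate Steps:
(142 - 223)*(-132 - 482) = -81*(-614) = 49734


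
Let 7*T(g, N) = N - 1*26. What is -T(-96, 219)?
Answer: -193/7 ≈ -27.571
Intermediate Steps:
T(g, N) = -26/7 + N/7 (T(g, N) = (N - 1*26)/7 = (N - 26)/7 = (-26 + N)/7 = -26/7 + N/7)
-T(-96, 219) = -(-26/7 + (⅐)*219) = -(-26/7 + 219/7) = -1*193/7 = -193/7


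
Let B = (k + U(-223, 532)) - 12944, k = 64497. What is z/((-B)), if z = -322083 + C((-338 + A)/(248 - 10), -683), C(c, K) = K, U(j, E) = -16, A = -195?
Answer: 322766/51537 ≈ 6.2628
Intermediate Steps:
B = 51537 (B = (64497 - 16) - 12944 = 64481 - 12944 = 51537)
z = -322766 (z = -322083 - 683 = -322766)
z/((-B)) = -322766/((-1*51537)) = -322766/(-51537) = -322766*(-1/51537) = 322766/51537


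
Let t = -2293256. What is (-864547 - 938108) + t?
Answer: -4095911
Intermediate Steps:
(-864547 - 938108) + t = (-864547 - 938108) - 2293256 = -1802655 - 2293256 = -4095911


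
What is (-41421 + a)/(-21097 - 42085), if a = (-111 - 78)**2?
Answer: 2850/31591 ≈ 0.090216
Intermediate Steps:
a = 35721 (a = (-189)**2 = 35721)
(-41421 + a)/(-21097 - 42085) = (-41421 + 35721)/(-21097 - 42085) = -5700/(-63182) = -5700*(-1/63182) = 2850/31591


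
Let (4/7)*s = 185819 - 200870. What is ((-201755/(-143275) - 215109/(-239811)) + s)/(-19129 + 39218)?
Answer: -1994289824347/1521182070460 ≈ -1.3110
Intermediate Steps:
s = -105357/4 (s = 7*(185819 - 200870)/4 = (7/4)*(-15051) = -105357/4 ≈ -26339.)
((-201755/(-143275) - 215109/(-239811)) + s)/(-19129 + 39218) = ((-201755/(-143275) - 215109/(-239811)) - 105357/4)/(-19129 + 39218) = ((-201755*(-1/143275) - 215109*(-1/239811)) - 105357/4)/20089 = ((40351/28655 + 71703/79937) - 105357/4)*(1/20089) = (43637912/18930535 - 105357/4)*(1/20089) = -1994289824347/75722140*1/20089 = -1994289824347/1521182070460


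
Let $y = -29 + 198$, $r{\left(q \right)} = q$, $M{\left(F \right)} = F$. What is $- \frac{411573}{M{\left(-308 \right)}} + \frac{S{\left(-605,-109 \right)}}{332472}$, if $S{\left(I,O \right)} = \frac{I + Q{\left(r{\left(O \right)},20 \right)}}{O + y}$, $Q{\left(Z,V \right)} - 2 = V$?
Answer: $\frac{41888723101}{31347360} \approx 1336.3$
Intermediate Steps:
$Q{\left(Z,V \right)} = 2 + V$
$y = 169$
$S{\left(I,O \right)} = \frac{22 + I}{169 + O}$ ($S{\left(I,O \right)} = \frac{I + \left(2 + 20\right)}{O + 169} = \frac{I + 22}{169 + O} = \frac{22 + I}{169 + O}$)
$- \frac{411573}{M{\left(-308 \right)}} + \frac{S{\left(-605,-109 \right)}}{332472} = - \frac{411573}{-308} + \frac{\frac{1}{169 - 109} \left(22 - 605\right)}{332472} = \left(-411573\right) \left(- \frac{1}{308}\right) + \frac{1}{60} \left(-583\right) \frac{1}{332472} = \frac{411573}{308} + \frac{1}{60} \left(-583\right) \frac{1}{332472} = \frac{411573}{308} - \frac{583}{19948320} = \frac{41888723101}{31347360}$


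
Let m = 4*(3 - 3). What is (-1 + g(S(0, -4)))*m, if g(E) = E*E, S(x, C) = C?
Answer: 0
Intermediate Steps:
g(E) = E²
m = 0 (m = 4*0 = 0)
(-1 + g(S(0, -4)))*m = (-1 + (-4)²)*0 = (-1 + 16)*0 = 15*0 = 0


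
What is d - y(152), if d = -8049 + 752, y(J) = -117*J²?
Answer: 2695871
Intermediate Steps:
d = -7297
d - y(152) = -7297 - (-117)*152² = -7297 - (-117)*23104 = -7297 - 1*(-2703168) = -7297 + 2703168 = 2695871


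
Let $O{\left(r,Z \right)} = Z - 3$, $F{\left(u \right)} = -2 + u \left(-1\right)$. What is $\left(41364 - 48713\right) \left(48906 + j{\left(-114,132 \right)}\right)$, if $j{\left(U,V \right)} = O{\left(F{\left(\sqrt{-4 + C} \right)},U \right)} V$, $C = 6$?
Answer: $-245912238$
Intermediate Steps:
$F{\left(u \right)} = -2 - u$
$O{\left(r,Z \right)} = -3 + Z$ ($O{\left(r,Z \right)} = Z - 3 = -3 + Z$)
$j{\left(U,V \right)} = V \left(-3 + U\right)$ ($j{\left(U,V \right)} = \left(-3 + U\right) V = V \left(-3 + U\right)$)
$\left(41364 - 48713\right) \left(48906 + j{\left(-114,132 \right)}\right) = \left(41364 - 48713\right) \left(48906 + 132 \left(-3 - 114\right)\right) = - 7349 \left(48906 + 132 \left(-117\right)\right) = - 7349 \left(48906 - 15444\right) = \left(-7349\right) 33462 = -245912238$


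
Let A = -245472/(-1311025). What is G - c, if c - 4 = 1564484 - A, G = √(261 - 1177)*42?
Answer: -2051082634728/1311025 + 84*I*√229 ≈ -1.5645e+6 + 1271.2*I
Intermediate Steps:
G = 84*I*√229 (G = √(-916)*42 = (2*I*√229)*42 = 84*I*√229 ≈ 1271.2*I)
A = 245472/1311025 (A = -245472*(-1/1311025) = 245472/1311025 ≈ 0.18724)
c = 2051082634728/1311025 (c = 4 + (1564484 - 1*245472/1311025) = 4 + (1564484 - 245472/1311025) = 4 + 2051077390628/1311025 = 2051082634728/1311025 ≈ 1.5645e+6)
G - c = 84*I*√229 - 1*2051082634728/1311025 = 84*I*√229 - 2051082634728/1311025 = -2051082634728/1311025 + 84*I*√229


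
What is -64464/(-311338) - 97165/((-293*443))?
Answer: 1135838809/1188569443 ≈ 0.95564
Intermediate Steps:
-64464/(-311338) - 97165/((-293*443)) = -64464*(-1/311338) - 97165/(-129799) = 1896/9157 - 97165*(-1/129799) = 1896/9157 + 97165/129799 = 1135838809/1188569443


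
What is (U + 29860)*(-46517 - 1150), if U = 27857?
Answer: -2751196239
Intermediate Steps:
(U + 29860)*(-46517 - 1150) = (27857 + 29860)*(-46517 - 1150) = 57717*(-47667) = -2751196239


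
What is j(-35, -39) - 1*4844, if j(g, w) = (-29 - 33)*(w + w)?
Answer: -8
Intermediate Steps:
j(g, w) = -124*w
j(-35, -39) - 1*4844 = -124*(-39) - 1*4844 = 4836 - 4844 = -8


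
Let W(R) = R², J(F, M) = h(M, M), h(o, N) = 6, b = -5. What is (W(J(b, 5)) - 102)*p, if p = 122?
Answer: -8052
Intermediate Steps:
J(F, M) = 6
(W(J(b, 5)) - 102)*p = (6² - 102)*122 = (36 - 102)*122 = -66*122 = -8052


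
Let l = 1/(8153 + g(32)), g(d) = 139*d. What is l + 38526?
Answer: 485466127/12601 ≈ 38526.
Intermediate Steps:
l = 1/12601 (l = 1/(8153 + 139*32) = 1/(8153 + 4448) = 1/12601 ≈ 7.9359e-5)
l + 38526 = 1/12601 + 38526 = 485466127/12601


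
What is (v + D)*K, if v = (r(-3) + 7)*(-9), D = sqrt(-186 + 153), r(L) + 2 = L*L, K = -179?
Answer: 22554 - 179*I*sqrt(33) ≈ 22554.0 - 1028.3*I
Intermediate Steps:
r(L) = -2 + L**2 (r(L) = -2 + L*L = -2 + L**2)
D = I*sqrt(33) (D = sqrt(-33) = I*sqrt(33) ≈ 5.7446*I)
v = -126 (v = ((-2 + (-3)**2) + 7)*(-9) = ((-2 + 9) + 7)*(-9) = (7 + 7)*(-9) = 14*(-9) = -126)
(v + D)*K = (-126 + I*sqrt(33))*(-179) = 22554 - 179*I*sqrt(33)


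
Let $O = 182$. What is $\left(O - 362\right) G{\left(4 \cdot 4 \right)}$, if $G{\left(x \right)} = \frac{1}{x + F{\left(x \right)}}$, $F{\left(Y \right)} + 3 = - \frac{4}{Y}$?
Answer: $- \frac{240}{17} \approx -14.118$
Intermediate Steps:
$F{\left(Y \right)} = -3 - \frac{4}{Y}$
$G{\left(x \right)} = \frac{1}{-3 + x - \frac{4}{x}}$ ($G{\left(x \right)} = \frac{1}{x - \left(3 + \frac{4}{x}\right)} = \frac{1}{-3 + x - \frac{4}{x}}$)
$\left(O - 362\right) G{\left(4 \cdot 4 \right)} = \left(182 - 362\right) \left(- \frac{4 \cdot 4}{4 - 4 \cdot 4 \left(-3 + 4 \cdot 4\right)}\right) = - 180 \left(\left(-1\right) 16 \frac{1}{4 - 16 \left(-3 + 16\right)}\right) = - 180 \left(\left(-1\right) 16 \frac{1}{4 - 16 \cdot 13}\right) = - 180 \left(\left(-1\right) 16 \frac{1}{4 - 208}\right) = - 180 \left(\left(-1\right) 16 \frac{1}{-204}\right) = - 180 \left(\left(-1\right) 16 \left(- \frac{1}{204}\right)\right) = \left(-180\right) \frac{4}{51} = - \frac{240}{17}$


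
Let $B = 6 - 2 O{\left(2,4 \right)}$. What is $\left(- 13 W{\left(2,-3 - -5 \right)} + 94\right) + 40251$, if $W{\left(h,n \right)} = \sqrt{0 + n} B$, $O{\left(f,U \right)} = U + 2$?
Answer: $40345 + 78 \sqrt{2} \approx 40455.0$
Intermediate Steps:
$O{\left(f,U \right)} = 2 + U$
$B = -6$ ($B = 6 - 2 \left(2 + 4\right) = 6 - 12 = -6$)
$W{\left(h,n \right)} = - 6 \sqrt{n}$ ($W{\left(h,n \right)} = \sqrt{0 + n} \left(-6\right) = \sqrt{n} \left(-6\right) = - 6 \sqrt{n}$)
$\left(- 13 W{\left(2,-3 - -5 \right)} + 94\right) + 40251 = \left(- 13 \left(- 6 \sqrt{-3 - -5}\right) + 94\right) + 40251 = \left(- 13 \left(- 6 \sqrt{-3 + 5}\right) + 94\right) + 40251 = \left(- 13 \left(- 6 \sqrt{2}\right) + 94\right) + 40251 = \left(78 \sqrt{2} + 94\right) + 40251 = \left(94 + 78 \sqrt{2}\right) + 40251 = 40345 + 78 \sqrt{2}$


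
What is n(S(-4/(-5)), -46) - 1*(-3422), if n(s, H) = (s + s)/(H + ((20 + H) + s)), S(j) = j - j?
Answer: 3422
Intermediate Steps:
S(j) = 0
n(s, H) = 2*s/(20 + s + 2*H) (n(s, H) = (2*s)/(H + (20 + H + s)) = (2*s)/(20 + s + 2*H) = 2*s/(20 + s + 2*H))
n(S(-4/(-5)), -46) - 1*(-3422) = 2*0/(20 + 0 + 2*(-46)) - 1*(-3422) = 2*0/(20 + 0 - 92) + 3422 = 2*0/(-72) + 3422 = 2*0*(-1/72) + 3422 = 0 + 3422 = 3422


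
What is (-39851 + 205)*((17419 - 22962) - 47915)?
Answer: 2119395868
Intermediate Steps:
(-39851 + 205)*((17419 - 22962) - 47915) = -39646*(-5543 - 47915) = -39646*(-53458) = 2119395868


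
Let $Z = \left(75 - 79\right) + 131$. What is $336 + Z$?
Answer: $463$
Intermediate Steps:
$Z = 127$ ($Z = -4 + 131 = 127$)
$336 + Z = 336 + 127 = 463$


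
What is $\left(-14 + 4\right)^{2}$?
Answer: $100$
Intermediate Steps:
$\left(-14 + 4\right)^{2} = \left(-10\right)^{2} = 100$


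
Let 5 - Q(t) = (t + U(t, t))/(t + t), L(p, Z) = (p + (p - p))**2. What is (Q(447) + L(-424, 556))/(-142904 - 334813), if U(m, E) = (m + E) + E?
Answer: -179779/477717 ≈ -0.37633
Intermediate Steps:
U(m, E) = m + 2*E (U(m, E) = (E + m) + E = m + 2*E)
L(p, Z) = p**2 (L(p, Z) = (p + 0)**2 = p**2)
Q(t) = 3 (Q(t) = 5 - (t + (t + 2*t))/(t + t) = 5 - (t + 3*t)/(2*t) = 5 - 4*t*1/(2*t) = 5 - 1*2 = 5 - 2 = 3)
(Q(447) + L(-424, 556))/(-142904 - 334813) = (3 + (-424)**2)/(-142904 - 334813) = (3 + 179776)/(-477717) = 179779*(-1/477717) = -179779/477717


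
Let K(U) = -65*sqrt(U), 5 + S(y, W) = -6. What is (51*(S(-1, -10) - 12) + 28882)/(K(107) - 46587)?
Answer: -1290879183/2169896494 + 1801085*sqrt(107)/2169896494 ≈ -0.58632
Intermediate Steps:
S(y, W) = -11 (S(y, W) = -5 - 6 = -11)
(51*(S(-1, -10) - 12) + 28882)/(K(107) - 46587) = (51*(-11 - 12) + 28882)/(-65*sqrt(107) - 46587) = (51*(-23) + 28882)/(-46587 - 65*sqrt(107)) = (-1173 + 28882)/(-46587 - 65*sqrt(107)) = 27709/(-46587 - 65*sqrt(107))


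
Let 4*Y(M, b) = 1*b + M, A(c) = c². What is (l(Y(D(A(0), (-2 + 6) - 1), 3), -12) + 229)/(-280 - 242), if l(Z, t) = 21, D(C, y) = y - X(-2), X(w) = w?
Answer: -125/261 ≈ -0.47893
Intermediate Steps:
D(C, y) = 2 + y (D(C, y) = y - 1*(-2) = y + 2 = 2 + y)
Y(M, b) = M/4 + b/4 (Y(M, b) = (1*b + M)/4 = (b + M)/4 = (M + b)/4 = M/4 + b/4)
(l(Y(D(A(0), (-2 + 6) - 1), 3), -12) + 229)/(-280 - 242) = (21 + 229)/(-280 - 242) = 250/(-522) = 250*(-1/522) = -125/261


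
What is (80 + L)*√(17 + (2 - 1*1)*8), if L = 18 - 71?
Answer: 135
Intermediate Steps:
L = -53
(80 + L)*√(17 + (2 - 1*1)*8) = (80 - 53)*√(17 + (2 - 1*1)*8) = 27*√(17 + (2 - 1)*8) = 27*√(17 + 1*8) = 27*√(17 + 8) = 27*√25 = 27*5 = 135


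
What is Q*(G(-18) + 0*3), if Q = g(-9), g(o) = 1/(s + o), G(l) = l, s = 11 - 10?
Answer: 9/4 ≈ 2.2500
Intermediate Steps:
s = 1
g(o) = 1/(1 + o)
Q = -⅛ (Q = 1/(1 - 9) = 1/(-8) = -⅛ ≈ -0.12500)
Q*(G(-18) + 0*3) = -(-18 + 0*3)/8 = -(-18 + 0)/8 = -⅛*(-18) = 9/4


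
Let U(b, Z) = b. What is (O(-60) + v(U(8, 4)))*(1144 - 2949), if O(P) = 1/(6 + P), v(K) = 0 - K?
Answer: 781565/54 ≈ 14473.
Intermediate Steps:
v(K) = -K
(O(-60) + v(U(8, 4)))*(1144 - 2949) = (1/(6 - 60) - 1*8)*(1144 - 2949) = (1/(-54) - 8)*(-1805) = (-1/54 - 8)*(-1805) = -433/54*(-1805) = 781565/54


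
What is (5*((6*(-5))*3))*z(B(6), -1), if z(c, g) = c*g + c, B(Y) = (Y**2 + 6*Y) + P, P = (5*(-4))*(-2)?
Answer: 0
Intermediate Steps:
P = 40 (P = -20*(-2) = 40)
B(Y) = 40 + Y**2 + 6*Y (B(Y) = (Y**2 + 6*Y) + 40 = 40 + Y**2 + 6*Y)
z(c, g) = c + c*g
(5*((6*(-5))*3))*z(B(6), -1) = (5*((6*(-5))*3))*((40 + 6**2 + 6*6)*(1 - 1)) = (5*(-30*3))*((40 + 36 + 36)*0) = (5*(-90))*(112*0) = -450*0 = 0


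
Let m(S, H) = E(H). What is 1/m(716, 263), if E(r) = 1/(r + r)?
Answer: 526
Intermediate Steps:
E(r) = 1/(2*r)
m(S, H) = 1/(2*H)
1/m(716, 263) = 1/((½)/263) = 1/((½)*(1/263)) = 1/(1/526) = 526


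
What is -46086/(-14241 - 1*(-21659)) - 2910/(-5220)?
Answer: -3649709/645366 ≈ -5.6553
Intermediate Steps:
-46086/(-14241 - 1*(-21659)) - 2910/(-5220) = -46086/(-14241 + 21659) - 2910*(-1/5220) = -46086/7418 + 97/174 = -46086*1/7418 + 97/174 = -23043/3709 + 97/174 = -3649709/645366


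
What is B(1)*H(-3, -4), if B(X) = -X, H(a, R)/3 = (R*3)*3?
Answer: 108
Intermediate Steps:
H(a, R) = 27*R (H(a, R) = 3*((R*3)*3) = 3*((3*R)*3) = 3*(9*R) = 27*R)
B(1)*H(-3, -4) = (-1*1)*(27*(-4)) = -1*(-108) = 108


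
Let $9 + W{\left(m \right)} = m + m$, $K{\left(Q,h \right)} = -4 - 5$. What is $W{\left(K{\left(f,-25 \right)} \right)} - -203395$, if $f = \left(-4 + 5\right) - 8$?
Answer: $203368$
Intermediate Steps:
$f = -7$ ($f = 1 - 8 = -7$)
$K{\left(Q,h \right)} = -9$ ($K{\left(Q,h \right)} = -4 - 5 = -9$)
$W{\left(m \right)} = -9 + 2 m$ ($W{\left(m \right)} = -9 + \left(m + m\right) = -9 + 2 m$)
$W{\left(K{\left(f,-25 \right)} \right)} - -203395 = \left(-9 + 2 \left(-9\right)\right) - -203395 = \left(-9 - 18\right) + 203395 = -27 + 203395 = 203368$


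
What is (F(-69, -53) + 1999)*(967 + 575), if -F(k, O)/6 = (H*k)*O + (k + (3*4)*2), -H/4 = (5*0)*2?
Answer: 3498798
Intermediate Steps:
H = 0 (H = -4*5*0*2 = -0*2 = -4*0 = 0)
F(k, O) = -144 - 6*k (F(k, O) = -6*((0*k)*O + (k + (3*4)*2)) = -6*(0*O + (k + 12*2)) = -6*(0 + (k + 24)) = -6*(0 + (24 + k)) = -6*(24 + k) = -144 - 6*k)
(F(-69, -53) + 1999)*(967 + 575) = ((-144 - 6*(-69)) + 1999)*(967 + 575) = ((-144 + 414) + 1999)*1542 = (270 + 1999)*1542 = 2269*1542 = 3498798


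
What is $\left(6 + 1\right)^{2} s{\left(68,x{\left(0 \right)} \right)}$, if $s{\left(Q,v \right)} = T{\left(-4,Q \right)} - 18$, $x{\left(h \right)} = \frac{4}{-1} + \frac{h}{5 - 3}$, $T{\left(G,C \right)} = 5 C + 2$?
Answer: $15876$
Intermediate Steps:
$T{\left(G,C \right)} = 2 + 5 C$
$x{\left(h \right)} = -4 + \frac{h}{2}$ ($x{\left(h \right)} = 4 \left(-1\right) + \frac{h}{2} = -4 + h \frac{1}{2} = -4 + \frac{h}{2}$)
$s{\left(Q,v \right)} = -16 + 5 Q$ ($s{\left(Q,v \right)} = \left(2 + 5 Q\right) - 18 = -16 + 5 Q$)
$\left(6 + 1\right)^{2} s{\left(68,x{\left(0 \right)} \right)} = \left(6 + 1\right)^{2} \left(-16 + 5 \cdot 68\right) = 7^{2} \left(-16 + 340\right) = 49 \cdot 324 = 15876$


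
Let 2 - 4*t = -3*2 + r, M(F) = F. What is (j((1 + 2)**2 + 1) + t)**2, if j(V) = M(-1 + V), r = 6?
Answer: 361/4 ≈ 90.250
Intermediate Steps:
j(V) = -1 + V
t = 1/2 (t = 1/2 - (-3*2 + 6)/4 = 1/2 - (-6 + 6)/4 = 1/2 - 1/4*0 = 1/2 + 0 = 1/2 ≈ 0.50000)
(j((1 + 2)**2 + 1) + t)**2 = ((-1 + ((1 + 2)**2 + 1)) + 1/2)**2 = ((-1 + (3**2 + 1)) + 1/2)**2 = ((-1 + (9 + 1)) + 1/2)**2 = ((-1 + 10) + 1/2)**2 = (9 + 1/2)**2 = (19/2)**2 = 361/4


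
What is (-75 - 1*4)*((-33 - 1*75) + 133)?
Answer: -1975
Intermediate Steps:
(-75 - 1*4)*((-33 - 1*75) + 133) = (-75 - 4)*((-33 - 75) + 133) = -79*(-108 + 133) = -79*25 = -1975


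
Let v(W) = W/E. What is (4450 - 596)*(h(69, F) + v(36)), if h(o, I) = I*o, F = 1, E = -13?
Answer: 3318294/13 ≈ 2.5525e+5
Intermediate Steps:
v(W) = -W/13 (v(W) = W/(-13) = W*(-1/13) = -W/13)
(4450 - 596)*(h(69, F) + v(36)) = (4450 - 596)*(1*69 - 1/13*36) = 3854*(69 - 36/13) = 3854*(861/13) = 3318294/13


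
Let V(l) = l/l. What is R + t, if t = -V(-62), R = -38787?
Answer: -38788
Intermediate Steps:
V(l) = 1
t = -1 (t = -1*1 = -1)
R + t = -38787 - 1 = -38788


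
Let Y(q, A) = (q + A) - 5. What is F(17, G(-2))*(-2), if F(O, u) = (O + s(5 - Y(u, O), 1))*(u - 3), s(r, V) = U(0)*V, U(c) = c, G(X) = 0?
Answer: 102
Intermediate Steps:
Y(q, A) = -5 + A + q (Y(q, A) = (A + q) - 5 = -5 + A + q)
s(r, V) = 0 (s(r, V) = 0*V = 0)
F(O, u) = O*(-3 + u) (F(O, u) = (O + 0)*(u - 3) = O*(-3 + u))
F(17, G(-2))*(-2) = (17*(-3 + 0))*(-2) = (17*(-3))*(-2) = -51*(-2) = 102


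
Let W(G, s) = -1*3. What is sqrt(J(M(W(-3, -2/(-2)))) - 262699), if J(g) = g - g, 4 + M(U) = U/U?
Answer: I*sqrt(262699) ≈ 512.54*I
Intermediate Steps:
W(G, s) = -3
M(U) = -3 (M(U) = -4 + U/U = -4 + 1 = -3)
J(g) = 0
sqrt(J(M(W(-3, -2/(-2)))) - 262699) = sqrt(0 - 262699) = sqrt(-262699) = I*sqrt(262699)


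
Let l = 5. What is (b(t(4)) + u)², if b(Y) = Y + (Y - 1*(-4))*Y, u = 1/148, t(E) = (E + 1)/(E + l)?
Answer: 1375000561/143712144 ≈ 9.5677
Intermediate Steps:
t(E) = (1 + E)/(5 + E) (t(E) = (E + 1)/(E + 5) = (1 + E)/(5 + E))
u = 1/148 ≈ 0.0067568
b(Y) = Y + Y*(4 + Y) (b(Y) = Y + (Y + 4)*Y = Y + (4 + Y)*Y = Y + Y*(4 + Y))
(b(t(4)) + u)² = (((1 + 4)/(5 + 4))*(5 + (1 + 4)/(5 + 4)) + 1/148)² = ((5/9)*(5 + 5/9) + 1/148)² = (((⅑)*5)*(5 + (⅑)*5) + 1/148)² = (5*(5 + 5/9)/9 + 1/148)² = ((5/9)*(50/9) + 1/148)² = (250/81 + 1/148)² = (37081/11988)² = 1375000561/143712144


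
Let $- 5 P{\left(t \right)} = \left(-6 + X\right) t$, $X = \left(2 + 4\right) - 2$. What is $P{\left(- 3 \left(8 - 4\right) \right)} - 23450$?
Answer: $- \frac{117274}{5} \approx -23455.0$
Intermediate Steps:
$X = 4$ ($X = 6 - 2 = 4$)
$P{\left(t \right)} = \frac{2 t}{5}$ ($P{\left(t \right)} = - \frac{\left(-6 + 4\right) t}{5} = - \frac{\left(-2\right) t}{5} = \frac{2 t}{5}$)
$P{\left(- 3 \left(8 - 4\right) \right)} - 23450 = \frac{2 \left(- 3 \left(8 - 4\right)\right)}{5} - 23450 = \frac{2 \left(\left(-3\right) 4\right)}{5} - 23450 = \frac{2}{5} \left(-12\right) - 23450 = - \frac{24}{5} - 23450 = - \frac{117274}{5}$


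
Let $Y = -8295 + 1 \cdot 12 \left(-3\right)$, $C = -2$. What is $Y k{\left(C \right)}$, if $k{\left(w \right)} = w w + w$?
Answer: $-16662$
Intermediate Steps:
$k{\left(w \right)} = w + w^{2}$ ($k{\left(w \right)} = w^{2} + w = w + w^{2}$)
$Y = -8331$ ($Y = -8295 + 12 \left(-3\right) = -8295 - 36 = -8331$)
$Y k{\left(C \right)} = - 8331 \left(- 2 \left(1 - 2\right)\right) = - 8331 \left(\left(-2\right) \left(-1\right)\right) = \left(-8331\right) 2 = -16662$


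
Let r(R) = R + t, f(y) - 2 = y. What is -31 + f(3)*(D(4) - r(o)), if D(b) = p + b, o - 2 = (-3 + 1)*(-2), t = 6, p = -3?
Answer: -86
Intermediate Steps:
f(y) = 2 + y
o = 6 (o = 2 + (-3 + 1)*(-2) = 2 - 2*(-2) = 2 + 4 = 6)
D(b) = -3 + b
r(R) = 6 + R (r(R) = R + 6 = 6 + R)
-31 + f(3)*(D(4) - r(o)) = -31 + (2 + 3)*((-3 + 4) - (6 + 6)) = -31 + 5*(1 - 1*12) = -31 + 5*(1 - 12) = -31 + 5*(-11) = -31 - 55 = -86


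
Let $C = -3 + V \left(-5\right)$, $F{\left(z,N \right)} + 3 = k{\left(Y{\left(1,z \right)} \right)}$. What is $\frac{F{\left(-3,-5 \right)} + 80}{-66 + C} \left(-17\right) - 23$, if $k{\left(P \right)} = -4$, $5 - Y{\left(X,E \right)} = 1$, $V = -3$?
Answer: $- \frac{1}{54} \approx -0.018519$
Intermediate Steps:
$Y{\left(X,E \right)} = 4$ ($Y{\left(X,E \right)} = 5 - 1 = 4$)
$F{\left(z,N \right)} = -7$ ($F{\left(z,N \right)} = -3 - 4 = -7$)
$C = 12$ ($C = -3 - -15 = -3 + 15 = 12$)
$\frac{F{\left(-3,-5 \right)} + 80}{-66 + C} \left(-17\right) - 23 = \frac{-7 + 80}{-66 + 12} \left(-17\right) - 23 = \frac{73}{-54} \left(-17\right) - 23 = 73 \left(- \frac{1}{54}\right) \left(-17\right) - 23 = \left(- \frac{73}{54}\right) \left(-17\right) - 23 = \frac{1241}{54} - 23 = - \frac{1}{54}$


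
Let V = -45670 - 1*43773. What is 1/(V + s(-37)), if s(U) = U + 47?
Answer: -1/89433 ≈ -1.1182e-5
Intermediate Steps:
V = -89443 (V = -45670 - 43773 = -89443)
s(U) = 47 + U
1/(V + s(-37)) = 1/(-89443 + (47 - 37)) = 1/(-89443 + 10) = 1/(-89433) = -1/89433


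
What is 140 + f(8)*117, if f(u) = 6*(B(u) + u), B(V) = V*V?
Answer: 50684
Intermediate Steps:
B(V) = V²
f(u) = 6*u + 6*u² (f(u) = 6*(u² + u) = 6*(u + u²) = 6*u + 6*u²)
140 + f(8)*117 = 140 + (6*8*(1 + 8))*117 = 140 + (6*8*9)*117 = 140 + 432*117 = 140 + 50544 = 50684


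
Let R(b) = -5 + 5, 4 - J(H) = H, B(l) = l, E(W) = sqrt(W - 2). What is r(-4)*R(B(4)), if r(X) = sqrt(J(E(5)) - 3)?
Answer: 0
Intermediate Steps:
E(W) = sqrt(-2 + W)
J(H) = 4 - H
R(b) = 0
r(X) = sqrt(1 - sqrt(3)) (r(X) = sqrt((4 - sqrt(-2 + 5)) - 3) = sqrt((4 - sqrt(3)) - 3) = sqrt(1 - sqrt(3)))
r(-4)*R(B(4)) = sqrt(1 - sqrt(3))*0 = 0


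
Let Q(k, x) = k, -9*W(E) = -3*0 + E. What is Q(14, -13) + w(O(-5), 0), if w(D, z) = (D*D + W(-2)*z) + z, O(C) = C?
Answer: 39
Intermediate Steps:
W(E) = -E/9 (W(E) = -(-3*0 + E)/9 = -(0 + E)/9 = -E/9)
w(D, z) = D**2 + 11*z/9 (w(D, z) = (D*D + (-1/9*(-2))*z) + z = (D**2 + 2*z/9) + z = D**2 + 11*z/9)
Q(14, -13) + w(O(-5), 0) = 14 + ((-5)**2 + (11/9)*0) = 14 + (25 + 0) = 14 + 25 = 39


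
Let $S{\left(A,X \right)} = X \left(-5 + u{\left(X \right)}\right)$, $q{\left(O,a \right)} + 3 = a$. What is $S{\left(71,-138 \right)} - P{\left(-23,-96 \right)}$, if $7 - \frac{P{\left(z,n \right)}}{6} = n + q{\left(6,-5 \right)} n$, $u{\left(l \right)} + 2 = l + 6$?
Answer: $23172$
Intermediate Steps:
$q{\left(O,a \right)} = -3 + a$
$u{\left(l \right)} = 4 + l$ ($u{\left(l \right)} = -2 + \left(l + 6\right) = -2 + \left(6 + l\right) = 4 + l$)
$P{\left(z,n \right)} = 42 + 42 n$ ($P{\left(z,n \right)} = 42 - 6 \left(n + \left(-3 - 5\right) n\right) = 42 - 6 \left(n - 8 n\right) = 42 - 6 \left(- 7 n\right) = 42 + 42 n$)
$S{\left(A,X \right)} = X \left(-1 + X\right)$ ($S{\left(A,X \right)} = X \left(-5 + \left(4 + X\right)\right) = X \left(-1 + X\right)$)
$S{\left(71,-138 \right)} - P{\left(-23,-96 \right)} = - 138 \left(-1 - 138\right) - \left(42 + 42 \left(-96\right)\right) = \left(-138\right) \left(-139\right) - \left(42 - 4032\right) = 19182 - -3990 = 19182 + 3990 = 23172$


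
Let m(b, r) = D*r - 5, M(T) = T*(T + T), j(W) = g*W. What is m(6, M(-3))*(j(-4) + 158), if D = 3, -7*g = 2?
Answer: 7798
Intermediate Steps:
g = -2/7 (g = -⅐*2 = -2/7 ≈ -0.28571)
j(W) = -2*W/7
M(T) = 2*T² (M(T) = T*(2*T) = 2*T²)
m(b, r) = -5 + 3*r (m(b, r) = 3*r - 5 = -5 + 3*r)
m(6, M(-3))*(j(-4) + 158) = (-5 + 3*(2*(-3)²))*(-2/7*(-4) + 158) = (-5 + 3*(2*9))*(8/7 + 158) = (-5 + 3*18)*(1114/7) = (-5 + 54)*(1114/7) = 49*(1114/7) = 7798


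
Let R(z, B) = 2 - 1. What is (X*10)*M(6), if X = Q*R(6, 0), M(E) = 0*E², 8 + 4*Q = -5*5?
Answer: 0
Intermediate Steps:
R(z, B) = 1
Q = -33/4 (Q = -2 + (-5*5)/4 = -2 + (¼)*(-25) = -2 - 25/4 = -33/4 ≈ -8.2500)
M(E) = 0
X = -33/4 (X = -33/4*1 = -33/4 ≈ -8.2500)
(X*10)*M(6) = -33/4*10*0 = -165/2*0 = 0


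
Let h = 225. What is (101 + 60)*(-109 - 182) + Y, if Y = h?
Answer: -46626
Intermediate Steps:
Y = 225
(101 + 60)*(-109 - 182) + Y = (101 + 60)*(-109 - 182) + 225 = 161*(-291) + 225 = -46851 + 225 = -46626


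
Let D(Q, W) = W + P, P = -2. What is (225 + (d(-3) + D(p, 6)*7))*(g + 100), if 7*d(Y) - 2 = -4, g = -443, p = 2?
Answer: -86681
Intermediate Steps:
d(Y) = -2/7 (d(Y) = 2/7 + (⅐)*(-4) = 2/7 - 4/7 = -2/7)
D(Q, W) = -2 + W (D(Q, W) = W - 2 = -2 + W)
(225 + (d(-3) + D(p, 6)*7))*(g + 100) = (225 + (-2/7 + (-2 + 6)*7))*(-443 + 100) = (225 + (-2/7 + 4*7))*(-343) = (225 + (-2/7 + 28))*(-343) = (225 + 194/7)*(-343) = (1769/7)*(-343) = -86681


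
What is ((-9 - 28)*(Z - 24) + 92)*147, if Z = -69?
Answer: 519351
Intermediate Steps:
((-9 - 28)*(Z - 24) + 92)*147 = ((-9 - 28)*(-69 - 24) + 92)*147 = (-37*(-93) + 92)*147 = (3441 + 92)*147 = 3533*147 = 519351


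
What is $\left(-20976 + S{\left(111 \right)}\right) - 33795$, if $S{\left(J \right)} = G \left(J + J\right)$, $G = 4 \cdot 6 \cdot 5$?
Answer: $-28131$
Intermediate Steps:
$G = 120$ ($G = 4 \cdot 30 = 120$)
$S{\left(J \right)} = 240 J$ ($S{\left(J \right)} = 120 \left(J + J\right) = 120 \cdot 2 J = 240 J$)
$\left(-20976 + S{\left(111 \right)}\right) - 33795 = \left(-20976 + 240 \cdot 111\right) - 33795 = \left(-20976 + 26640\right) - 33795 = 5664 - 33795 = -28131$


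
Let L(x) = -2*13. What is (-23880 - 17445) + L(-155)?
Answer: -41351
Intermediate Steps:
L(x) = -26
(-23880 - 17445) + L(-155) = (-23880 - 17445) - 26 = -41325 - 26 = -41351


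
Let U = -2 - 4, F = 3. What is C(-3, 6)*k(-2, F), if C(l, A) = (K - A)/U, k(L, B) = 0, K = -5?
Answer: 0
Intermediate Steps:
U = -6
C(l, A) = ⅚ + A/6 (C(l, A) = (-5 - A)/(-6) = (-5 - A)*(-⅙) = ⅚ + A/6)
C(-3, 6)*k(-2, F) = (⅚ + (⅙)*6)*0 = (⅚ + 1)*0 = (11/6)*0 = 0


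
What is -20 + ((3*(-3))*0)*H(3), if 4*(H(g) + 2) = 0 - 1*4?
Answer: -20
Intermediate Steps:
H(g) = -3 (H(g) = -2 + (0 - 1*4)/4 = -2 + (0 - 4)/4 = -2 + (¼)*(-4) = -2 - 1 = -3)
-20 + ((3*(-3))*0)*H(3) = -20 + ((3*(-3))*0)*(-3) = -20 - 9*0*(-3) = -20 + 0*(-3) = -20 + 0 = -20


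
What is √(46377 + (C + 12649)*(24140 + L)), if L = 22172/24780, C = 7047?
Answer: √18249727227200385/6195 ≈ 21807.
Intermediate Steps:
L = 5543/6195 (L = 22172*(1/24780) = 5543/6195 ≈ 0.89475)
√(46377 + (C + 12649)*(24140 + L)) = √(46377 + (7047 + 12649)*(24140 + 5543/6195)) = √(46377 + 19696*(149552843/6195)) = √(46377 + 2945592795728/6195) = √(2945880101243/6195) = √18249727227200385/6195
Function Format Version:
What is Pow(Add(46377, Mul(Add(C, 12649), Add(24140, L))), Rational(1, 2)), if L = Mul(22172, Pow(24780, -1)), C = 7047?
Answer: Mul(Rational(1, 6195), Pow(18249727227200385, Rational(1, 2))) ≈ 21807.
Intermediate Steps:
L = Rational(5543, 6195) (L = Mul(22172, Rational(1, 24780)) = Rational(5543, 6195) ≈ 0.89475)
Pow(Add(46377, Mul(Add(C, 12649), Add(24140, L))), Rational(1, 2)) = Pow(Add(46377, Mul(Add(7047, 12649), Add(24140, Rational(5543, 6195)))), Rational(1, 2)) = Pow(Add(46377, Mul(19696, Rational(149552843, 6195))), Rational(1, 2)) = Pow(Add(46377, Rational(2945592795728, 6195)), Rational(1, 2)) = Pow(Rational(2945880101243, 6195), Rational(1, 2)) = Mul(Rational(1, 6195), Pow(18249727227200385, Rational(1, 2)))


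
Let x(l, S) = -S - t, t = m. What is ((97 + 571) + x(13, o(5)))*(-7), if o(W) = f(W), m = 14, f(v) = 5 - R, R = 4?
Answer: -4571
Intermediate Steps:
f(v) = 1 (f(v) = 5 - 1*4 = 5 - 4 = 1)
o(W) = 1
t = 14
x(l, S) = -14 - S (x(l, S) = -S - 1*14 = -S - 14 = -14 - S)
((97 + 571) + x(13, o(5)))*(-7) = ((97 + 571) + (-14 - 1*1))*(-7) = (668 + (-14 - 1))*(-7) = (668 - 15)*(-7) = 653*(-7) = -4571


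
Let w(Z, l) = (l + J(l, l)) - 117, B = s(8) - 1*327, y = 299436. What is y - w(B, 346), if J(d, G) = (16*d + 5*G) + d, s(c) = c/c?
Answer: 291595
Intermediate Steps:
s(c) = 1
B = -326 (B = 1 - 1*327 = 1 - 327 = -326)
J(d, G) = 5*G + 17*d (J(d, G) = (5*G + 16*d) + d = 5*G + 17*d)
w(Z, l) = -117 + 23*l (w(Z, l) = (l + (5*l + 17*l)) - 117 = (l + 22*l) - 117 = 23*l - 117 = -117 + 23*l)
y - w(B, 346) = 299436 - (-117 + 23*346) = 299436 - (-117 + 7958) = 299436 - 1*7841 = 299436 - 7841 = 291595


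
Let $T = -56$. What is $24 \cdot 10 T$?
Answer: $-13440$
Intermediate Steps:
$24 \cdot 10 T = 24 \cdot 10 \left(-56\right) = 240 \left(-56\right) = -13440$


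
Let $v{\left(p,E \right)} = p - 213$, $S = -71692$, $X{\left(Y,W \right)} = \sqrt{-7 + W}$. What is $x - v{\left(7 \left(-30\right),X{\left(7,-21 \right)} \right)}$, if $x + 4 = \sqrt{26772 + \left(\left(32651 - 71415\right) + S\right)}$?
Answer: $419 + 2 i \sqrt{20921} \approx 419.0 + 289.28 i$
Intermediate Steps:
$v{\left(p,E \right)} = -213 + p$
$x = -4 + 2 i \sqrt{20921}$ ($x = -4 + \sqrt{26772 + \left(\left(32651 - 71415\right) - 71692\right)} = -4 + \sqrt{26772 - 110456} = -4 + \sqrt{-83684} = -4 + 2 i \sqrt{20921} \approx -4.0 + 289.28 i$)
$x - v{\left(7 \left(-30\right),X{\left(7,-21 \right)} \right)} = \left(-4 + 2 i \sqrt{20921}\right) - \left(-213 + 7 \left(-30\right)\right) = \left(-4 + 2 i \sqrt{20921}\right) - \left(-213 - 210\right) = \left(-4 + 2 i \sqrt{20921}\right) - -423 = \left(-4 + 2 i \sqrt{20921}\right) + 423 = 419 + 2 i \sqrt{20921}$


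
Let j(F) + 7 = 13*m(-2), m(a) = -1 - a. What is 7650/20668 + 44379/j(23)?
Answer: 38219628/5167 ≈ 7396.9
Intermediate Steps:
j(F) = 6 (j(F) = -7 + 13*(-1 - 1*(-2)) = -7 + 13*(-1 + 2) = -7 + 13*1 = -7 + 13 = 6)
7650/20668 + 44379/j(23) = 7650/20668 + 44379/6 = 7650*(1/20668) + 44379*(1/6) = 3825/10334 + 14793/2 = 38219628/5167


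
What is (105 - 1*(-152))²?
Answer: 66049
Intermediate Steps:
(105 - 1*(-152))² = (105 + 152)² = 257² = 66049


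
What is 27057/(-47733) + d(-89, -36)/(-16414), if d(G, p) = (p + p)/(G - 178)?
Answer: -6587875969/11621760353 ≈ -0.56686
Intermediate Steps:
d(G, p) = 2*p/(-178 + G) (d(G, p) = (2*p)/(-178 + G) = 2*p/(-178 + G))
27057/(-47733) + d(-89, -36)/(-16414) = 27057/(-47733) + (2*(-36)/(-178 - 89))/(-16414) = 27057*(-1/47733) + (2*(-36)/(-267))*(-1/16414) = -9019/15911 + (2*(-36)*(-1/267))*(-1/16414) = -9019/15911 + (24/89)*(-1/16414) = -9019/15911 - 12/730423 = -6587875969/11621760353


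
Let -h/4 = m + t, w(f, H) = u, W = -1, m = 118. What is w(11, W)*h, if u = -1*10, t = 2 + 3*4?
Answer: 5280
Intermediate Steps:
t = 14 (t = 2 + 12 = 14)
u = -10
w(f, H) = -10
h = -528 (h = -4*(118 + 14) = -4*132 = -528)
w(11, W)*h = -10*(-528) = 5280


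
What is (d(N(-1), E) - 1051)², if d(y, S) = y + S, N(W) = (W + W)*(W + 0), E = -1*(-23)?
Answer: 1052676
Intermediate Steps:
E = 23
N(W) = 2*W² (N(W) = (2*W)*W = 2*W²)
d(y, S) = S + y
(d(N(-1), E) - 1051)² = ((23 + 2*(-1)²) - 1051)² = ((23 + 2*1) - 1051)² = ((23 + 2) - 1051)² = (25 - 1051)² = (-1026)² = 1052676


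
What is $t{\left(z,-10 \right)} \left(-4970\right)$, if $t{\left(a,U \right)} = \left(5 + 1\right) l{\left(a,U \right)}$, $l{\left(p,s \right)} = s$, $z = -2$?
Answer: $298200$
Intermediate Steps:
$t{\left(a,U \right)} = 6 U$ ($t{\left(a,U \right)} = \left(5 + 1\right) U = 6 U$)
$t{\left(z,-10 \right)} \left(-4970\right) = 6 \left(-10\right) \left(-4970\right) = \left(-60\right) \left(-4970\right) = 298200$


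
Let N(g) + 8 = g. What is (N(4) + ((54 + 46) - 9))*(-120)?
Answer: -10440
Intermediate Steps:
N(g) = -8 + g
(N(4) + ((54 + 46) - 9))*(-120) = ((-8 + 4) + ((54 + 46) - 9))*(-120) = (-4 + (100 - 9))*(-120) = (-4 + 91)*(-120) = 87*(-120) = -10440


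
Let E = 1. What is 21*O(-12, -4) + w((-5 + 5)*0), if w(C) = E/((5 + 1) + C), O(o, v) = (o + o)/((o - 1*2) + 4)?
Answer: 1517/30 ≈ 50.567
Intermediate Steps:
O(o, v) = 2*o/(2 + o) (O(o, v) = (2*o)/((o - 2) + 4) = (2*o)/((-2 + o) + 4) = (2*o)/(2 + o) = 2*o/(2 + o))
w(C) = 1/(6 + C) (w(C) = 1/((5 + 1) + C) = 1/(6 + C))
21*O(-12, -4) + w((-5 + 5)*0) = 21*(2*(-12)/(2 - 12)) + 1/(6 + (-5 + 5)*0) = 21*(2*(-12)/(-10)) + 1/(6 + 0*0) = 21*(2*(-12)*(-⅒)) + 1/(6 + 0) = 21*(12/5) + 1/6 = 252/5 + ⅙ = 1517/30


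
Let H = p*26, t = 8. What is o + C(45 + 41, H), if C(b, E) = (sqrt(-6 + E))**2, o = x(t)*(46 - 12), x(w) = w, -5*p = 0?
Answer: 266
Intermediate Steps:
p = 0 (p = -1/5*0 = 0)
o = 272 (o = 8*(46 - 12) = 8*34 = 272)
H = 0 (H = 0*26 = 0)
C(b, E) = -6 + E
o + C(45 + 41, H) = 272 + (-6 + 0) = 272 - 6 = 266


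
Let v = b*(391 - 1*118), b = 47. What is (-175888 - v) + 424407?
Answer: 235688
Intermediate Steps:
v = 12831 (v = 47*(391 - 1*118) = 47*(391 - 118) = 47*273 = 12831)
(-175888 - v) + 424407 = (-175888 - 1*12831) + 424407 = (-175888 - 12831) + 424407 = -188719 + 424407 = 235688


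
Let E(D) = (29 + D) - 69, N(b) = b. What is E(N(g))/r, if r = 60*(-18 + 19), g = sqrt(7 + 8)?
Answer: -2/3 + sqrt(15)/60 ≈ -0.60212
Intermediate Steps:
g = sqrt(15) ≈ 3.8730
E(D) = -40 + D
r = 60 (r = 60*1 = 60)
E(N(g))/r = (-40 + sqrt(15))/60 = (-40 + sqrt(15))*(1/60) = -2/3 + sqrt(15)/60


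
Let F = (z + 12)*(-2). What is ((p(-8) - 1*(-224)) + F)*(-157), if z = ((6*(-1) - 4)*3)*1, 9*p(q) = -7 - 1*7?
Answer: -365182/9 ≈ -40576.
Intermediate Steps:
p(q) = -14/9 (p(q) = (-7 - 1*7)/9 = (-7 - 7)/9 = (⅑)*(-14) = -14/9)
z = -30 (z = ((-6 - 4)*3)*1 = -10*3*1 = -30*1 = -30)
F = 36 (F = (-30 + 12)*(-2) = -18*(-2) = 36)
((p(-8) - 1*(-224)) + F)*(-157) = ((-14/9 - 1*(-224)) + 36)*(-157) = ((-14/9 + 224) + 36)*(-157) = (2002/9 + 36)*(-157) = (2326/9)*(-157) = -365182/9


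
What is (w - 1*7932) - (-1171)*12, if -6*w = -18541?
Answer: 55261/6 ≈ 9210.2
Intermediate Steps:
w = 18541/6 (w = -⅙*(-18541) = 18541/6 ≈ 3090.2)
(w - 1*7932) - (-1171)*12 = (18541/6 - 1*7932) - (-1171)*12 = (18541/6 - 7932) - 1*(-14052) = -29051/6 + 14052 = 55261/6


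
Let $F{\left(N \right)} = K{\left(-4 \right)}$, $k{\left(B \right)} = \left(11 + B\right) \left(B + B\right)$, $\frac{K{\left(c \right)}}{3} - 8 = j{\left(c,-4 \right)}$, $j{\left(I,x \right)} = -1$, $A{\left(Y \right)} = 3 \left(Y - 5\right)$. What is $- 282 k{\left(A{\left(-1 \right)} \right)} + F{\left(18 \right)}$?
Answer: $-71043$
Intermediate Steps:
$A{\left(Y \right)} = -15 + 3 Y$ ($A{\left(Y \right)} = 3 \left(-5 + Y\right) = -15 + 3 Y$)
$K{\left(c \right)} = 21$ ($K{\left(c \right)} = 24 + 3 \left(-1\right) = 24 - 3 = 21$)
$k{\left(B \right)} = 2 B \left(11 + B\right)$ ($k{\left(B \right)} = \left(11 + B\right) 2 B = 2 B \left(11 + B\right)$)
$F{\left(N \right)} = 21$
$- 282 k{\left(A{\left(-1 \right)} \right)} + F{\left(18 \right)} = - 282 \cdot 2 \left(-15 + 3 \left(-1\right)\right) \left(11 + \left(-15 + 3 \left(-1\right)\right)\right) + 21 = - 282 \cdot 2 \left(-15 - 3\right) \left(11 - 18\right) + 21 = - 282 \cdot 2 \left(-18\right) \left(11 - 18\right) + 21 = - 282 \cdot 2 \left(-18\right) \left(-7\right) + 21 = \left(-282\right) 252 + 21 = -71064 + 21 = -71043$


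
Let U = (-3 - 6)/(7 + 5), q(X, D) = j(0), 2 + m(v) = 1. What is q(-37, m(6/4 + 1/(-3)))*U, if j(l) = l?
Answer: 0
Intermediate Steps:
m(v) = -1 (m(v) = -2 + 1 = -1)
q(X, D) = 0
U = -3/4 (U = -9/12 = -9*1/12 = -3/4 ≈ -0.75000)
q(-37, m(6/4 + 1/(-3)))*U = 0*(-3/4) = 0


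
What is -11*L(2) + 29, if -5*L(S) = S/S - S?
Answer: 134/5 ≈ 26.800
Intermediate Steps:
L(S) = -⅕ + S/5 (L(S) = -(S/S - S)/5 = -(1 - S)/5 = -⅕ + S/5)
-11*L(2) + 29 = -11*(-⅕ + (⅕)*2) + 29 = -11*(-⅕ + ⅖) + 29 = -11*⅕ + 29 = -11/5 + 29 = 134/5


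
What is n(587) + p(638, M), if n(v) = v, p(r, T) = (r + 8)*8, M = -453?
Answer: 5755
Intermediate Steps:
p(r, T) = 64 + 8*r (p(r, T) = (8 + r)*8 = 64 + 8*r)
n(587) + p(638, M) = 587 + (64 + 8*638) = 587 + (64 + 5104) = 587 + 5168 = 5755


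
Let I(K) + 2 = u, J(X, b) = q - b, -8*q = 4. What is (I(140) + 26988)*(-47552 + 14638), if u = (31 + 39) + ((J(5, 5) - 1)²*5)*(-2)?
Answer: -876615019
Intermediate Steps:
q = -½ (q = -⅛*4 = -½ ≈ -0.50000)
J(X, b) = -½ - b
u = -705/2 (u = (31 + 39) + (((-½ - 1*5) - 1)²*5)*(-2) = 70 + (((-½ - 5) - 1)²*5)*(-2) = 70 + ((-11/2 - 1)²*5)*(-2) = 70 + ((-13/2)²*5)*(-2) = 70 + ((169/4)*5)*(-2) = 70 + (845/4)*(-2) = 70 - 845/2 = -705/2 ≈ -352.50)
I(K) = -709/2 (I(K) = -2 - 705/2 = -709/2)
(I(140) + 26988)*(-47552 + 14638) = (-709/2 + 26988)*(-47552 + 14638) = (53267/2)*(-32914) = -876615019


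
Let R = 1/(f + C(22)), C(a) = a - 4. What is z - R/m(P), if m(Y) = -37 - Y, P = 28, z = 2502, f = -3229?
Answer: 522204929/208715 ≈ 2502.0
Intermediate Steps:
C(a) = -4 + a
R = -1/3211 (R = 1/(-3229 + (-4 + 22)) = 1/(-3229 + 18) = 1/(-3211) = -1/3211 ≈ -0.00031143)
z - R/m(P) = 2502 - (-1)/(3211*(-37 - 1*28)) = 2502 - (-1)/(3211*(-37 - 28)) = 2502 - (-1)/(3211*(-65)) = 2502 - (-1)*(-1)/(3211*65) = 2502 - 1*1/208715 = 2502 - 1/208715 = 522204929/208715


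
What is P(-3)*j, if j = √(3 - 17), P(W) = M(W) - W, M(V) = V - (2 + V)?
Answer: I*√14 ≈ 3.7417*I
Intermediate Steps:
M(V) = -2 (M(V) = V + (-2 - V) = -2)
P(W) = -2 - W
j = I*√14 (j = √(-14) = I*√14 ≈ 3.7417*I)
P(-3)*j = (-2 - 1*(-3))*(I*√14) = (-2 + 3)*(I*√14) = 1*(I*√14) = I*√14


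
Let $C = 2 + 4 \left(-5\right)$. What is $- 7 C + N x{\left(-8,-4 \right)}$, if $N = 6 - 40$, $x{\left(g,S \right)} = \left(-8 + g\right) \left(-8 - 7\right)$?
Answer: $-8034$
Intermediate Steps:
$x{\left(g,S \right)} = 120 - 15 g$ ($x{\left(g,S \right)} = \left(-8 + g\right) \left(-15\right) = 120 - 15 g$)
$C = -18$ ($C = 2 - 20 = -18$)
$N = -34$ ($N = 6 - 40 = -34$)
$- 7 C + N x{\left(-8,-4 \right)} = \left(-7\right) \left(-18\right) - 34 \left(120 - -120\right) = 126 - 34 \left(120 + 120\right) = 126 - 8160 = -8034$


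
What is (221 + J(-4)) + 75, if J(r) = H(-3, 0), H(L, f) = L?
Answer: 293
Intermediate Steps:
J(r) = -3
(221 + J(-4)) + 75 = (221 - 3) + 75 = 218 + 75 = 293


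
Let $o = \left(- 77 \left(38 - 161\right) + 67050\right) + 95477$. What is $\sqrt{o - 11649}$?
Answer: $\sqrt{160349} \approx 400.44$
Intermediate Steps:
$o = 171998$ ($o = \left(\left(-77\right) \left(-123\right) + 67050\right) + 95477 = \left(9471 + 67050\right) + 95477 = 76521 + 95477 = 171998$)
$\sqrt{o - 11649} = \sqrt{171998 - 11649} = \sqrt{160349}$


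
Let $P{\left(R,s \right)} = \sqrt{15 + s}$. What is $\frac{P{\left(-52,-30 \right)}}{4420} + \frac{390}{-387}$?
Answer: $- \frac{130}{129} + \frac{i \sqrt{15}}{4420} \approx -1.0078 + 0.00087624 i$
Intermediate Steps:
$\frac{P{\left(-52,-30 \right)}}{4420} + \frac{390}{-387} = \frac{\sqrt{15 - 30}}{4420} + \frac{390}{-387} = \sqrt{-15} \cdot \frac{1}{4420} + 390 \left(- \frac{1}{387}\right) = i \sqrt{15} \cdot \frac{1}{4420} - \frac{130}{129} = \frac{i \sqrt{15}}{4420} - \frac{130}{129} = - \frac{130}{129} + \frac{i \sqrt{15}}{4420}$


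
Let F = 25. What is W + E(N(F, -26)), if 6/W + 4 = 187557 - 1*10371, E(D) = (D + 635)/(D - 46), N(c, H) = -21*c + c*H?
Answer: 15947601/36056537 ≈ 0.44229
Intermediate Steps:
N(c, H) = -21*c + H*c
E(D) = (635 + D)/(-46 + D)
W = 3/88591 (W = 6/(-4 + (187557 - 1*10371)) = 6/(-4 + (187557 - 10371)) = 6/(-4 + 177186) = 6/177182 = 6*(1/177182) = 3/88591 ≈ 3.3863e-5)
W + E(N(F, -26)) = 3/88591 + (635 + 25*(-21 - 26))/(-46 + 25*(-21 - 26)) = 3/88591 + (635 + 25*(-47))/(-46 + 25*(-47)) = 3/88591 + (635 - 1175)/(-46 - 1175) = 3/88591 - 540/(-1221) = 3/88591 - 1/1221*(-540) = 3/88591 + 180/407 = 15947601/36056537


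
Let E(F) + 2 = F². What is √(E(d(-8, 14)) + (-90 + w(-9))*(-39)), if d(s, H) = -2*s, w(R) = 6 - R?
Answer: 17*√11 ≈ 56.383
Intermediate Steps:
E(F) = -2 + F²
√(E(d(-8, 14)) + (-90 + w(-9))*(-39)) = √((-2 + (-2*(-8))²) + (-90 + (6 - 1*(-9)))*(-39)) = √((-2 + 16²) + (-90 + (6 + 9))*(-39)) = √((-2 + 256) + (-90 + 15)*(-39)) = √(254 - 75*(-39)) = √(254 + 2925) = √3179 = 17*√11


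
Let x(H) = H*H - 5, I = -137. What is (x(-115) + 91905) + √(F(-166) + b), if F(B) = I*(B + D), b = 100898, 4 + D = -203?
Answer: 105125 + √151999 ≈ 1.0551e+5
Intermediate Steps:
D = -207 (D = -4 - 203 = -207)
F(B) = 28359 - 137*B (F(B) = -137*(B - 207) = -137*(-207 + B) = 28359 - 137*B)
x(H) = -5 + H² (x(H) = H² - 5 = -5 + H²)
(x(-115) + 91905) + √(F(-166) + b) = ((-5 + (-115)²) + 91905) + √((28359 - 137*(-166)) + 100898) = ((-5 + 13225) + 91905) + √((28359 + 22742) + 100898) = (13220 + 91905) + √(51101 + 100898) = 105125 + √151999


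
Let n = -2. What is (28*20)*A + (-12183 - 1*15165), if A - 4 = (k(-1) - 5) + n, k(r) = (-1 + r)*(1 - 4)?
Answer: -25668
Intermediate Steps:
k(r) = 3 - 3*r (k(r) = (-1 + r)*(-3) = 3 - 3*r)
A = 3 (A = 4 + (((3 - 3*(-1)) - 5) - 2) = 4 + (((3 + 3) - 5) - 2) = 4 + ((6 - 5) - 2) = 4 + (1 - 2) = 4 - 1 = 3)
(28*20)*A + (-12183 - 1*15165) = (28*20)*3 + (-12183 - 1*15165) = 560*3 + (-12183 - 15165) = 1680 - 27348 = -25668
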